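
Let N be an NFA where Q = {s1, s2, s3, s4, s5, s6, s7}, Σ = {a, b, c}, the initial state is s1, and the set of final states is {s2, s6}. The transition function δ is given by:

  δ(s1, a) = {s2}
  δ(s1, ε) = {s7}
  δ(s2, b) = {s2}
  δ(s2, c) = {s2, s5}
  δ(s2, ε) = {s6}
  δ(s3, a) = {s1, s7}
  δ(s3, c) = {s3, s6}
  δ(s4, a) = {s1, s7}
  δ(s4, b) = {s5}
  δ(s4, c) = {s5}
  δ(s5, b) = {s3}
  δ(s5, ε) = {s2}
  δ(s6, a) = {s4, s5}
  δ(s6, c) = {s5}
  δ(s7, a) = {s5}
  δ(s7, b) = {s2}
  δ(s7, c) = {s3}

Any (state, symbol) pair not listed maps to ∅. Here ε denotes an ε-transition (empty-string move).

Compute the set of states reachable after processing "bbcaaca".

Start: ε-closure({s1}) = {s1, s7}.
Read 'b': {s1, s7} → {s2, s6}.
Read 'b': {s2, s6} → {s2, s6}.
Read 'c': {s2, s6} → {s2, s5, s6}.
Read 'a': {s2, s5, s6} → {s2, s4, s5, s6}.
Read 'a': {s2, s4, s5, s6} → {s1, s2, s4, s5, s6, s7}.
Read 'c': {s1, s2, s4, s5, s6, s7} → {s2, s3, s5, s6}.
Read 'a': {s2, s3, s5, s6} → {s1, s2, s4, s5, s6, s7}.

{s1, s2, s4, s5, s6, s7}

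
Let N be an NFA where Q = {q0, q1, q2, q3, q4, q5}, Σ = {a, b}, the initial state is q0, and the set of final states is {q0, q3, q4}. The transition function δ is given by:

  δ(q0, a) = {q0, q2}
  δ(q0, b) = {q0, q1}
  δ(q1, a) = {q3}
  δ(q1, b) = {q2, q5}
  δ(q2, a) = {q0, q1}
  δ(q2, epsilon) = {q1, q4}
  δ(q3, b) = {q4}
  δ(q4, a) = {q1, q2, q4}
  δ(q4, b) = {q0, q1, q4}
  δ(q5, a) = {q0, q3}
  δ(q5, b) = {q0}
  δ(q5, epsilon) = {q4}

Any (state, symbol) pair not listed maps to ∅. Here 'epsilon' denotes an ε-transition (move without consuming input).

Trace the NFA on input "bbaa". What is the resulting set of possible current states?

Start in {q0}.
Read 'b': q0→{q0, q1}; now {q0, q1}.
Read 'b': q0→{q0, q1}, q1→{q2, q5}; union {q0, q1, q2, q5}; ε-closure = {q0, q1, q2, q4, q5}.
Read 'a': q0→{q0, q2}, q1→{q3}, q2→{q0, q1}, q4→{q1, q2, q4}, q5→{q0, q3}; now {q0, q1, q2, q3, q4}.
Read 'a': q0→{q0, q2}, q1→{q3}, q2→{q0, q1}, q3→∅, q4→{q1, q2, q4}; now {q0, q1, q2, q3, q4}.

{q0, q1, q2, q3, q4}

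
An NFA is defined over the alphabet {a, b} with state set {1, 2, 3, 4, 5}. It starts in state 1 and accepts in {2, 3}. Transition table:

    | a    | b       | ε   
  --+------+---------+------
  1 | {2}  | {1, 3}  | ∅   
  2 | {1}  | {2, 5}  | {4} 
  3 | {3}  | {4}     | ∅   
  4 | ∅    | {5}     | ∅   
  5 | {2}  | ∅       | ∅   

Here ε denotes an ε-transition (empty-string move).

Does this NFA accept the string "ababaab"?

Yes

Start in {1}.
Read 'a': 1→{2}; union {2}; ε-closure = {2, 4}.
Read 'b': 2→{2, 5}, 4→{5}; union {2, 5}; ε-closure = {2, 4, 5}.
Read 'a': 2→{1}, 4→∅, 5→{2}; union {1, 2}; ε-closure = {1, 2, 4}.
Read 'b': 1→{1, 3}, 2→{2, 5}, 4→{5}; union {1, 2, 3, 5}; ε-closure = {1, 2, 3, 4, 5}.
Read 'a': 1→{2}, 2→{1}, 3→{3}, 4→∅, 5→{2}; union {1, 2, 3}; ε-closure = {1, 2, 3, 4}.
Read 'a': 1→{2}, 2→{1}, 3→{3}, 4→∅; union {1, 2, 3}; ε-closure = {1, 2, 3, 4}.
Read 'b': 1→{1, 3}, 2→{2, 5}, 3→{4}, 4→{5}; now {1, 2, 3, 4, 5}.
The final set {1, 2, 3, 4, 5} contains the accepting states 2, 3.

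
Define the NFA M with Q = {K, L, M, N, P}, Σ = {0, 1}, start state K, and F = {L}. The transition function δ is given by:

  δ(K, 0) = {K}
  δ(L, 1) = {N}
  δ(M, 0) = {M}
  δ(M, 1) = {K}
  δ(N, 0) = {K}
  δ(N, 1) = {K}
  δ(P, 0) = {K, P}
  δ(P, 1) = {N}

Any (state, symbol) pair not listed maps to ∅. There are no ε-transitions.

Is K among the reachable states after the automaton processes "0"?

Start in {K}.
Read '0': {K} → {K}.
State K is in {K}.

Yes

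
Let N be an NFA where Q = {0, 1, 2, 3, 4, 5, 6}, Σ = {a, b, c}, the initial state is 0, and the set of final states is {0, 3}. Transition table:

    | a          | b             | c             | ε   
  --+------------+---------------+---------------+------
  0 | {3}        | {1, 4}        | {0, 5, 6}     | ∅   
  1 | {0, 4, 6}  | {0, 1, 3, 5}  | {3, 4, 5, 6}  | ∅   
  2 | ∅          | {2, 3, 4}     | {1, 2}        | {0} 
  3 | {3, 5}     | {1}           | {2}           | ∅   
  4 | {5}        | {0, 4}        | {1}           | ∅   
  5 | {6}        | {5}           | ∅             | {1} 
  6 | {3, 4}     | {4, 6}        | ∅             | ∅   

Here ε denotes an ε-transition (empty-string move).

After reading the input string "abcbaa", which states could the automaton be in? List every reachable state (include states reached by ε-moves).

Start in {0}.
Read 'a': 0→{3}; now {3}.
Read 'b': 3→{1}; now {1}.
Read 'c': 1→{3, 4, 5, 6}; union {3, 4, 5, 6}; ε-closure = {1, 3, 4, 5, 6}.
Read 'b': 1→{0, 1, 3, 5}, 3→{1}, 4→{0, 4}, 5→{5}, 6→{4, 6}; now {0, 1, 3, 4, 5, 6}.
Read 'a': 0→{3}, 1→{0, 4, 6}, 3→{3, 5}, 4→{5}, 5→{6}, 6→{3, 4}; union {0, 3, 4, 5, 6}; ε-closure = {0, 1, 3, 4, 5, 6}.
Read 'a': 0→{3}, 1→{0, 4, 6}, 3→{3, 5}, 4→{5}, 5→{6}, 6→{3, 4}; union {0, 3, 4, 5, 6}; ε-closure = {0, 1, 3, 4, 5, 6}.

{0, 1, 3, 4, 5, 6}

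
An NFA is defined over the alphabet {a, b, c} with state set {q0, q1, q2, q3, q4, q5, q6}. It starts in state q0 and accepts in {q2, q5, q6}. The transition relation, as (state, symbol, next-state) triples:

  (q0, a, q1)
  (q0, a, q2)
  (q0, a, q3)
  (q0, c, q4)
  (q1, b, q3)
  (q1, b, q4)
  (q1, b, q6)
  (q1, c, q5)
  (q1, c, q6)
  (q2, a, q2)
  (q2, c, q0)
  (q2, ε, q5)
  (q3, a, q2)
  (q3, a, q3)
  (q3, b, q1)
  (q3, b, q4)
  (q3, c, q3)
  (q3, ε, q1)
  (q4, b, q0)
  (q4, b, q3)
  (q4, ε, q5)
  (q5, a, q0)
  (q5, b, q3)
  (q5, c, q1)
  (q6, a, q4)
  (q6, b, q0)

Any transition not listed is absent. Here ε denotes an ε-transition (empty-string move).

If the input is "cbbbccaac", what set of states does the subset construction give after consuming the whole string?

Start in {q0}.
Read 'c': {q0} → {q4, q5}.
Read 'b': {q4, q5} → {q0, q1, q3}.
Read 'b': {q0, q1, q3} → {q1, q3, q4, q5, q6}.
Read 'b': {q1, q3, q4, q5, q6} → {q0, q1, q3, q4, q5, q6}.
Read 'c': {q0, q1, q3, q4, q5, q6} → {q1, q3, q4, q5, q6}.
Read 'c': {q1, q3, q4, q5, q6} → {q1, q3, q5, q6}.
Read 'a': {q1, q3, q5, q6} → {q0, q1, q2, q3, q4, q5}.
Read 'a': {q0, q1, q2, q3, q4, q5} → {q0, q1, q2, q3, q5}.
Read 'c': {q0, q1, q2, q3, q5} → {q0, q1, q3, q4, q5, q6}.

{q0, q1, q3, q4, q5, q6}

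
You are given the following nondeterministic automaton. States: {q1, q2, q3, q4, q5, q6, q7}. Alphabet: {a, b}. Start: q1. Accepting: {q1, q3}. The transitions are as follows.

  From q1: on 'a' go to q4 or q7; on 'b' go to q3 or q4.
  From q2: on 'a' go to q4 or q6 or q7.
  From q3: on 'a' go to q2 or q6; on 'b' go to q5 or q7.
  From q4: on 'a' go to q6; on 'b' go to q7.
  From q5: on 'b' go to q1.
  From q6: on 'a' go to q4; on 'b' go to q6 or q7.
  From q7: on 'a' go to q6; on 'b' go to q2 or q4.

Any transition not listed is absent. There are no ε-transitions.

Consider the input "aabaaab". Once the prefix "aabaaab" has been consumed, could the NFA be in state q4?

Start in {q1}.
Read 'a': q1→{q4, q7}; now {q4, q7}.
Read 'a': q4→{q6}, q7→{q6}; now {q6}.
Read 'b': q6→{q6, q7}; now {q6, q7}.
Read 'a': q6→{q4}, q7→{q6}; now {q4, q6}.
Read 'a': q4→{q6}, q6→{q4}; now {q4, q6}.
Read 'a': q4→{q6}, q6→{q4}; now {q4, q6}.
Read 'b': q4→{q7}, q6→{q6, q7}; now {q6, q7}.
State q4 is not in {q6, q7}.

No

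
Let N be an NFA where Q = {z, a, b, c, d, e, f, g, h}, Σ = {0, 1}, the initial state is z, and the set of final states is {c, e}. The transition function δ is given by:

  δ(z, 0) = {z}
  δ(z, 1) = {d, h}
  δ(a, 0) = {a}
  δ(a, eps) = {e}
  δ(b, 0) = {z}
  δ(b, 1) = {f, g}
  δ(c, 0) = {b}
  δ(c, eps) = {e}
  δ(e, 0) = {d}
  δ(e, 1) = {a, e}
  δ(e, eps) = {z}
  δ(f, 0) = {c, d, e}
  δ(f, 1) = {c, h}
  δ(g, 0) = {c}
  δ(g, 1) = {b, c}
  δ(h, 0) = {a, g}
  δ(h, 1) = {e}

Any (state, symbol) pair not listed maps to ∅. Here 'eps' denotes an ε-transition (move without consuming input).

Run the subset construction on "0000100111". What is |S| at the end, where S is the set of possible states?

5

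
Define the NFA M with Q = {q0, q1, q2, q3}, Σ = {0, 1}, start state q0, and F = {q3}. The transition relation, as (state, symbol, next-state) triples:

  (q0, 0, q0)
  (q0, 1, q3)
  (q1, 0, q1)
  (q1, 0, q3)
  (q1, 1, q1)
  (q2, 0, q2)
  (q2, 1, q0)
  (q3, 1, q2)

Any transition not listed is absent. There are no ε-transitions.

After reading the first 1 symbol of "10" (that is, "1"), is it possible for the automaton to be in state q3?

Start in {q0}.
Read '1': q0→{q3}; now {q3}.
State q3 is in {q3}.

Yes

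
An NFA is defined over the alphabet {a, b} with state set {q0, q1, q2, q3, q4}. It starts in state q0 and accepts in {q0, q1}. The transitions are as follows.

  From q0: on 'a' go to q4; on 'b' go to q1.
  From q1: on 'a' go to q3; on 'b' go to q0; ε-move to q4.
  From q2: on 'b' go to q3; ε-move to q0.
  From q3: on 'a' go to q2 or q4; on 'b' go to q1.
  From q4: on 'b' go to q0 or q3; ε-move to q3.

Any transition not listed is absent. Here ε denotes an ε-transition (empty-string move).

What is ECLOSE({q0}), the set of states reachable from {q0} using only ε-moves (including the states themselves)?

{q0}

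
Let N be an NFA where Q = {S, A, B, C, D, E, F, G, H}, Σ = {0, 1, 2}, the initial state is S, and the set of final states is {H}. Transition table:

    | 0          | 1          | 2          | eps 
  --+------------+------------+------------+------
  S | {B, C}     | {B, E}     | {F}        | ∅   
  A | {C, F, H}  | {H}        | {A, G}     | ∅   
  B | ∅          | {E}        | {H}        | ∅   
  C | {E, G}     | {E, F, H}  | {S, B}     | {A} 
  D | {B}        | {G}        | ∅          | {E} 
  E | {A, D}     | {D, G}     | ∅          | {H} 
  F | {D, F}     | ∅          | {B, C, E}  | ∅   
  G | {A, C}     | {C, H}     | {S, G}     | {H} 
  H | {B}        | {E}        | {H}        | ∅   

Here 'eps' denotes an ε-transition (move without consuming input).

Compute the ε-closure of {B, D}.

{B, D, E, H}

Begin with {B, D}.
ε-move D → E; add E.
ε-move E → H; add H.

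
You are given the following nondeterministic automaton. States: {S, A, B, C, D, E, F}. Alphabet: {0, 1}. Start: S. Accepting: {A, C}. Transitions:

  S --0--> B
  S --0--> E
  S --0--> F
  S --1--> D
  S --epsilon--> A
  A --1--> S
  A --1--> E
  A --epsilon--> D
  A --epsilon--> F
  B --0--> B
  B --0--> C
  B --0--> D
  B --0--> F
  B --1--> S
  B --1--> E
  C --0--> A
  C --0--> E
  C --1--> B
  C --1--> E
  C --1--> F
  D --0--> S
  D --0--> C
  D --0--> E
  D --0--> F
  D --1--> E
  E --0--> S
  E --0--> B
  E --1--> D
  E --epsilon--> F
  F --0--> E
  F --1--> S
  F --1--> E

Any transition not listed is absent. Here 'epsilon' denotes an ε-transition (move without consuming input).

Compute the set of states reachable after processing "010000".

Start: ε-closure({S}) = {S, A, D, F}.
Read '0': S→{B, E, F}, A→∅, D→{S, C, E, F}, F→{E}; union {S, B, C, E, F}; ε-closure = {S, A, B, C, D, E, F}.
Read '1': S→{D}, A→{S, E}, B→{S, E}, C→{B, E, F}, D→{E}, E→{D}, F→{S, E}; union {S, B, D, E, F}; ε-closure = {S, A, B, D, E, F}.
Read '0': S→{B, E, F}, A→∅, B→{B, C, D, F}, D→{S, C, E, F}, E→{S, B}, F→{E}; union {S, B, C, D, E, F}; ε-closure = {S, A, B, C, D, E, F}.
Read '0': S→{B, E, F}, A→∅, B→{B, C, D, F}, C→{A, E}, D→{S, C, E, F}, E→{S, B}, F→{E}; now {S, A, B, C, D, E, F}.
Read '0': S→{B, E, F}, A→∅, B→{B, C, D, F}, C→{A, E}, D→{S, C, E, F}, E→{S, B}, F→{E}; now {S, A, B, C, D, E, F}.
Read '0': S→{B, E, F}, A→∅, B→{B, C, D, F}, C→{A, E}, D→{S, C, E, F}, E→{S, B}, F→{E}; now {S, A, B, C, D, E, F}.

{S, A, B, C, D, E, F}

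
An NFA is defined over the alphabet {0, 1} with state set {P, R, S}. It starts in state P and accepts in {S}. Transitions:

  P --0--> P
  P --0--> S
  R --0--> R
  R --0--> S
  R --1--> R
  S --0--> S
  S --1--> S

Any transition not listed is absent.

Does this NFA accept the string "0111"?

Start in {P}.
Read '0': P→{P, S}; now {P, S}.
Read '1': P→∅, S→{S}; now {S}.
Read '1': S→{S}; now {S}.
Read '1': S→{S}; now {S}.
The final set {S} contains the accepting state S.

Yes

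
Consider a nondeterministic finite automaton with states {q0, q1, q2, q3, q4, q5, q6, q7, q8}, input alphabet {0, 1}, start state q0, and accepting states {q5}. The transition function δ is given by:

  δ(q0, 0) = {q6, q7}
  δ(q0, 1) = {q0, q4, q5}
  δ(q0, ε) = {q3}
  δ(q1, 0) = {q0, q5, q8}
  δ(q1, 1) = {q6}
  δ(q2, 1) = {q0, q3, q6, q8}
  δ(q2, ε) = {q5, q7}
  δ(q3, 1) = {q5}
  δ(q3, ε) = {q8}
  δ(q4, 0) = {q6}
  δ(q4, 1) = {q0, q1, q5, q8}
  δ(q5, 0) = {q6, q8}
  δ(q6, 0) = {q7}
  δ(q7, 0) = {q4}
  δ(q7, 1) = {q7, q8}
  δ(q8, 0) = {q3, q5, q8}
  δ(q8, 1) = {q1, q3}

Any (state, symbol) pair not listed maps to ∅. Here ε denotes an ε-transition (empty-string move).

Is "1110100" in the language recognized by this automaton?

Yes

Start: ε-closure({q0}) = {q0, q3, q8}.
Read '1': q0→{q0, q4, q5}, q3→{q5}, q8→{q1, q3}; union {q0, q1, q3, q4, q5}; ε-closure = {q0, q1, q3, q4, q5, q8}.
Read '1': q0→{q0, q4, q5}, q1→{q6}, q3→{q5}, q4→{q0, q1, q5, q8}, q5→∅, q8→{q1, q3}; now {q0, q1, q3, q4, q5, q6, q8}.
Read '1': q0→{q0, q4, q5}, q1→{q6}, q3→{q5}, q4→{q0, q1, q5, q8}, q5→∅, q6→∅, q8→{q1, q3}; now {q0, q1, q3, q4, q5, q6, q8}.
Read '0': q0→{q6, q7}, q1→{q0, q5, q8}, q3→∅, q4→{q6}, q5→{q6, q8}, q6→{q7}, q8→{q3, q5, q8}; now {q0, q3, q5, q6, q7, q8}.
Read '1': q0→{q0, q4, q5}, q3→{q5}, q5→∅, q6→∅, q7→{q7, q8}, q8→{q1, q3}; now {q0, q1, q3, q4, q5, q7, q8}.
Read '0': q0→{q6, q7}, q1→{q0, q5, q8}, q3→∅, q4→{q6}, q5→{q6, q8}, q7→{q4}, q8→{q3, q5, q8}; now {q0, q3, q4, q5, q6, q7, q8}.
Read '0': q0→{q6, q7}, q3→∅, q4→{q6}, q5→{q6, q8}, q6→{q7}, q7→{q4}, q8→{q3, q5, q8}; now {q3, q4, q5, q6, q7, q8}.
The final set {q3, q4, q5, q6, q7, q8} contains the accepting state q5.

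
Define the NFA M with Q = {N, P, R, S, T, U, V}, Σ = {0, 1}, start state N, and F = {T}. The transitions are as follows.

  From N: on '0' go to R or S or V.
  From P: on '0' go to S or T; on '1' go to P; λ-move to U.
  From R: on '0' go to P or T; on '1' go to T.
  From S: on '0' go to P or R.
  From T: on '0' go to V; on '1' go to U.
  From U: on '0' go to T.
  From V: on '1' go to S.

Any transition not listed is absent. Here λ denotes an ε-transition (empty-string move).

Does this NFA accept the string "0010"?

Start in {N}.
Read '0': {N} → {R, S, V}.
Read '0': {R, S, V} → {P, R, T, U}.
Read '1': {P, R, T, U} → {P, T, U}.
Read '0': {P, T, U} → {S, T, V}.
The final set {S, T, V} contains the accepting state T.

Yes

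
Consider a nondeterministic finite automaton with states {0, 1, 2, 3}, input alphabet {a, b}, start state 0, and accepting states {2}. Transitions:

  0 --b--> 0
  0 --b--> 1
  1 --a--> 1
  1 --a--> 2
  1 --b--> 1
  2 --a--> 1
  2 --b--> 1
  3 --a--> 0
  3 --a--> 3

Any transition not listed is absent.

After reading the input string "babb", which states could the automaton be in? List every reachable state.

Start in {0}.
Read 'b': 0→{0, 1}; now {0, 1}.
Read 'a': 0→∅, 1→{1, 2}; now {1, 2}.
Read 'b': 1→{1}, 2→{1}; now {1}.
Read 'b': 1→{1}; now {1}.

{1}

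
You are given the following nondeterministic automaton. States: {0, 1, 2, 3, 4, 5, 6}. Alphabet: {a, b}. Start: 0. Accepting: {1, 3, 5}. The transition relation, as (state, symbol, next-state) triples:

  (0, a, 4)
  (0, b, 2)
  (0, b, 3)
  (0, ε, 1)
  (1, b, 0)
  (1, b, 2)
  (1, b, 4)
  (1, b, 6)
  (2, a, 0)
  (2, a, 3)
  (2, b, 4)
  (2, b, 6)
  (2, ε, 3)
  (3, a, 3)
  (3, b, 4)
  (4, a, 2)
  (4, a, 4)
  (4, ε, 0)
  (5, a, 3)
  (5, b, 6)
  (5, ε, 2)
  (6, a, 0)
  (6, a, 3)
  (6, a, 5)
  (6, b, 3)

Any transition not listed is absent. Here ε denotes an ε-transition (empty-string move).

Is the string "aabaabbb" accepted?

Yes

Start: ε-closure({0}) = {0, 1}.
Read 'a': 0→{4}, 1→∅; union {4}; ε-closure = {0, 1, 4}.
Read 'a': 0→{4}, 1→∅, 4→{2, 4}; union {2, 4}; ε-closure = {0, 1, 2, 3, 4}.
Read 'b': 0→{2, 3}, 1→{0, 2, 4, 6}, 2→{4, 6}, 3→{4}, 4→∅; union {0, 2, 3, 4, 6}; ε-closure = {0, 1, 2, 3, 4, 6}.
Read 'a': 0→{4}, 1→∅, 2→{0, 3}, 3→{3}, 4→{2, 4}, 6→{0, 3, 5}; union {0, 2, 3, 4, 5}; ε-closure = {0, 1, 2, 3, 4, 5}.
Read 'a': 0→{4}, 1→∅, 2→{0, 3}, 3→{3}, 4→{2, 4}, 5→{3}; union {0, 2, 3, 4}; ε-closure = {0, 1, 2, 3, 4}.
Read 'b': 0→{2, 3}, 1→{0, 2, 4, 6}, 2→{4, 6}, 3→{4}, 4→∅; union {0, 2, 3, 4, 6}; ε-closure = {0, 1, 2, 3, 4, 6}.
Read 'b': 0→{2, 3}, 1→{0, 2, 4, 6}, 2→{4, 6}, 3→{4}, 4→∅, 6→{3}; union {0, 2, 3, 4, 6}; ε-closure = {0, 1, 2, 3, 4, 6}.
Read 'b': 0→{2, 3}, 1→{0, 2, 4, 6}, 2→{4, 6}, 3→{4}, 4→∅, 6→{3}; union {0, 2, 3, 4, 6}; ε-closure = {0, 1, 2, 3, 4, 6}.
The final set {0, 1, 2, 3, 4, 6} contains the accepting states 1, 3.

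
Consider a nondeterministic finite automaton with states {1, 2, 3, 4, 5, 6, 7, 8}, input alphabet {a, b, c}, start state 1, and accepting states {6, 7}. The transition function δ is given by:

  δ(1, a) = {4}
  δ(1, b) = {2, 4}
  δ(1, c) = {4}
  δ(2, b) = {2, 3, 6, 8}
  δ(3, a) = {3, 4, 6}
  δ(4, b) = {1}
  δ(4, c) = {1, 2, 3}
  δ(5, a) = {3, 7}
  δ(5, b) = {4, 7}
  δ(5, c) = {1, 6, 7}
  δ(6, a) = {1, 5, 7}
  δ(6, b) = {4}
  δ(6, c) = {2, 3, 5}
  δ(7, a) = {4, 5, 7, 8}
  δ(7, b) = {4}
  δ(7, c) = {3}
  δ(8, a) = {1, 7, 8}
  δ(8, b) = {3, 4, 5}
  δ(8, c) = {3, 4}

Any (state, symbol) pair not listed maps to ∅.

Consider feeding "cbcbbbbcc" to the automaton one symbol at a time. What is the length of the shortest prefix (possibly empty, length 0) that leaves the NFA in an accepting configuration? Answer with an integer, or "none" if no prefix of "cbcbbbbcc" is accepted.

6

Start in {1}.
Read 'c': 1→{4}; now {4}.
Read 'b': 4→{1}; now {1}.
Read 'c': 1→{4}; now {4}.
Read 'b': 4→{1}; now {1}.
Read 'b': 1→{2, 4}; now {2, 4}.
Read 'b': 2→{2, 3, 6, 8}, 4→{1}; now {1, 2, 3, 6, 8}.
None of the earlier sets intersect F, but {1, 2, 3, 6, 8} does.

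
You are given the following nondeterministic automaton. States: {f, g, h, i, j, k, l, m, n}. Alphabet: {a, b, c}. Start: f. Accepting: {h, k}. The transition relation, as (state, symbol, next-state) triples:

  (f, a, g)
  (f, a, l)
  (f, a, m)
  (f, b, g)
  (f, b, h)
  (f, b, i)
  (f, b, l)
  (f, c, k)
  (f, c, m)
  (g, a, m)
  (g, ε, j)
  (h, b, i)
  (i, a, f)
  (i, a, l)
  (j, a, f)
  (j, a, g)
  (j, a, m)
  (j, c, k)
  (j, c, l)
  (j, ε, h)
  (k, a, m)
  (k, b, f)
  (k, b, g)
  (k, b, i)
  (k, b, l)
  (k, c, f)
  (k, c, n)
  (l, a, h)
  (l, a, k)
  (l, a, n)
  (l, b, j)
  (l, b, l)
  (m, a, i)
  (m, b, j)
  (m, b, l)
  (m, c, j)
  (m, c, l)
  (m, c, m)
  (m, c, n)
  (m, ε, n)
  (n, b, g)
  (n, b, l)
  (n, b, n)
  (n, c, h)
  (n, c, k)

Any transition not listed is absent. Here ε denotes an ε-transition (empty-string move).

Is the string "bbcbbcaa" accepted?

Start in {f}.
Read 'b': {f} → {g, h, i, j, l}.
Read 'b': {g, h, i, j, l} → {h, i, j, l}.
Read 'c': {h, i, j, l} → {k, l}.
Read 'b': {k, l} → {f, g, h, i, j, l}.
Read 'b': {f, g, h, i, j, l} → {g, h, i, j, l}.
Read 'c': {g, h, i, j, l} → {k, l}.
Read 'a': {k, l} → {h, k, m, n}.
Read 'a': {h, k, m, n} → {i, m, n}.
The final set {i, m, n} contains no accepting state.

No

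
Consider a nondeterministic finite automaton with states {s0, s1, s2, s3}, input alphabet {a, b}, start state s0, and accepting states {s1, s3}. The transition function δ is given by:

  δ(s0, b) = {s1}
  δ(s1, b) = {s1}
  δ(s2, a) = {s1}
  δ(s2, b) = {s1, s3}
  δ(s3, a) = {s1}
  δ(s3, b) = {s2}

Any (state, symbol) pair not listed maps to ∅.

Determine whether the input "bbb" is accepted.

Yes

Start in {s0}.
Read 'b': s0→{s1}; now {s1}.
Read 'b': s1→{s1}; now {s1}.
Read 'b': s1→{s1}; now {s1}.
The final set {s1} contains the accepting state s1.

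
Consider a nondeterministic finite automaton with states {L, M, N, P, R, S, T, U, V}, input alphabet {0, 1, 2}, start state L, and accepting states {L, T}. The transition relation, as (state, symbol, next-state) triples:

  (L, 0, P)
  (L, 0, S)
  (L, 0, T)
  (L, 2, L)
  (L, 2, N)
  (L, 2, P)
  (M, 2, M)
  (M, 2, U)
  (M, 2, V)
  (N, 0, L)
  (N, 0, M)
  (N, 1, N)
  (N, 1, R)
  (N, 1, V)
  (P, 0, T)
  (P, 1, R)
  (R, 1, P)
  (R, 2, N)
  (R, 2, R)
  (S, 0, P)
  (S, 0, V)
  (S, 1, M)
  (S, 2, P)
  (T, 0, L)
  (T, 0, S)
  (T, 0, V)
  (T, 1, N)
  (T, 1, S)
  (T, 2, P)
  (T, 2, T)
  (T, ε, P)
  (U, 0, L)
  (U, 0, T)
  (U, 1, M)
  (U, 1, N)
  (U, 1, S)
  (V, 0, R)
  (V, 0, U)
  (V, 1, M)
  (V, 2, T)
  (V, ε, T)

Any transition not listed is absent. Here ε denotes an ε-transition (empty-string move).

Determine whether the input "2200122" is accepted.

Start in {L}.
Read '2': {L} → {L, N, P}.
Read '2': {L, N, P} → {L, N, P}.
Read '0': {L, N, P} → {L, M, P, S, T}.
Read '0': {L, M, P, S, T} → {L, P, S, T, V}.
Read '1': {L, P, S, T, V} → {M, N, R, S}.
Read '2': {M, N, R, S} → {M, N, P, R, T, U, V}.
Read '2': {M, N, P, R, T, U, V} → {M, N, P, R, T, U, V}.
The final set {M, N, P, R, T, U, V} contains the accepting state T.

Yes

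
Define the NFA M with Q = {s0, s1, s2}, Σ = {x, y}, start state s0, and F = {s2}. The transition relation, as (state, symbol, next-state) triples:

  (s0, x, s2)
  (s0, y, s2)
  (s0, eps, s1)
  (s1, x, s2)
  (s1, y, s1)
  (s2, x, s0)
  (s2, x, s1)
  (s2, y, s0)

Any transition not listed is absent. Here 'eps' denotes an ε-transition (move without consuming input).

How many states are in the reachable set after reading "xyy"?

2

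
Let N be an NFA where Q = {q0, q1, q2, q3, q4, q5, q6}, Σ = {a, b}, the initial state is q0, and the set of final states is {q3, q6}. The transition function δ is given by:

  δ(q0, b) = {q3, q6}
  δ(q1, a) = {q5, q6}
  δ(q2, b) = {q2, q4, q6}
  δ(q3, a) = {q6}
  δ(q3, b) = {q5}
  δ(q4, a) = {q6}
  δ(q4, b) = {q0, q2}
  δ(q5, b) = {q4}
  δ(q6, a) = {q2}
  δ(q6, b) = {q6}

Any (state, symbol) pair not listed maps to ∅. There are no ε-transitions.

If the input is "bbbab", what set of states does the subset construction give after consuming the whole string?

Start in {q0}.
Read 'b': {q0} → {q3, q6}.
Read 'b': {q3, q6} → {q5, q6}.
Read 'b': {q5, q6} → {q4, q6}.
Read 'a': {q4, q6} → {q2, q6}.
Read 'b': {q2, q6} → {q2, q4, q6}.

{q2, q4, q6}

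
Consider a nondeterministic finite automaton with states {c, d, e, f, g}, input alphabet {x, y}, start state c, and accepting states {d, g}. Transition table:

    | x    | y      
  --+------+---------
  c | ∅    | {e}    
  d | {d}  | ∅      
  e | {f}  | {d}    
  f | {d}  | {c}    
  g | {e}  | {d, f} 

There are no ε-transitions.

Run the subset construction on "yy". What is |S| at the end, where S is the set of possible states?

Start in {c}.
Read 'y': c→{e}; now {e}.
Read 'y': e→{d}; now {d}.
That set has 1 state.

1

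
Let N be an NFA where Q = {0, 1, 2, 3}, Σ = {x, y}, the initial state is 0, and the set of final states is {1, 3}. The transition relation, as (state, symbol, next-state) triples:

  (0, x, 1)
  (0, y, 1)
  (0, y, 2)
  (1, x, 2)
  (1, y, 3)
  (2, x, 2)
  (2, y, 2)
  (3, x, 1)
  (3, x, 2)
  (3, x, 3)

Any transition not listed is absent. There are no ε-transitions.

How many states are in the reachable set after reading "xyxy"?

2

Start in {0}.
Read 'x': {0} → {1}.
Read 'y': {1} → {3}.
Read 'x': {3} → {1, 2, 3}.
Read 'y': {1, 2, 3} → {2, 3}.
That set has 2 states.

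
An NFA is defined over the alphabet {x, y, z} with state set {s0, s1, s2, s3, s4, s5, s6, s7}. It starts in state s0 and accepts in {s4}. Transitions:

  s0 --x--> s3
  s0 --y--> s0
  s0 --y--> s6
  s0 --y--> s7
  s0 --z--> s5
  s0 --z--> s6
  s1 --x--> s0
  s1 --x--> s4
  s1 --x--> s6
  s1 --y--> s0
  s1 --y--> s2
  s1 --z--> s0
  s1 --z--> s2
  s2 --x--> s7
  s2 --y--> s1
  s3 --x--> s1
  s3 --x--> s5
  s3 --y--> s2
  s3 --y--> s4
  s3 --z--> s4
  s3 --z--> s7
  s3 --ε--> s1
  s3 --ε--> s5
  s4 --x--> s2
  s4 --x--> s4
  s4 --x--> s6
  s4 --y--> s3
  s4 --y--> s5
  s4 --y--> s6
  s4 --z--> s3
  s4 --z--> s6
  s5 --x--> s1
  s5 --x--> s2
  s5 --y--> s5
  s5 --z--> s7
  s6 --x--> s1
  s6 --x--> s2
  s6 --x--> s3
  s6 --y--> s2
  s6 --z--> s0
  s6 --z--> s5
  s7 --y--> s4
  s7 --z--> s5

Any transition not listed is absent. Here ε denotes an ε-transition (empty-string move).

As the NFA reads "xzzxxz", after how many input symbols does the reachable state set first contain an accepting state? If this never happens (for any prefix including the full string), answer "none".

2

Start in {s0}.
Read 'x': {s0} → {s1, s3, s5}.
Read 'z': {s1, s3, s5} → {s0, s2, s4, s7}.
None of the earlier sets intersect F, but {s0, s2, s4, s7} does.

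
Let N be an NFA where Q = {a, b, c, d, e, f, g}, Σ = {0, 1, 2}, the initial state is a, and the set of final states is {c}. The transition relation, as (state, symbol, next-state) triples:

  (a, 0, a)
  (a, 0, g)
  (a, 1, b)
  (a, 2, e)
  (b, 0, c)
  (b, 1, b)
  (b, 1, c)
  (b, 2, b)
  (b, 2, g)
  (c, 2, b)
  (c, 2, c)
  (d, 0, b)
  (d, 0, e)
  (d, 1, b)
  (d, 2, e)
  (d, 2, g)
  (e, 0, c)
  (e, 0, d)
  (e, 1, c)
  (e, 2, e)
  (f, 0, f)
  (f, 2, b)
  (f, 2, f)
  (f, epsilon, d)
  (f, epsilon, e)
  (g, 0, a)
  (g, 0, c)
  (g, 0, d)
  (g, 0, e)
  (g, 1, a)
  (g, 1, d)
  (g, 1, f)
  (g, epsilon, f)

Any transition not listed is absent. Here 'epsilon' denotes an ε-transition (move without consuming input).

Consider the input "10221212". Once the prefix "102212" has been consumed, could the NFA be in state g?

Yes

Start in {a}.
Read '1': a→{b}; now {b}.
Read '0': b→{c}; now {c}.
Read '2': c→{b, c}; now {b, c}.
Read '2': b→{b, g}, c→{b, c}; union {b, c, g}; ε-closure = {b, c, d, e, f, g}.
Read '1': b→{b, c}, c→∅, d→{b}, e→{c}, f→∅, g→{a, d, f}; union {a, b, c, d, f}; ε-closure = {a, b, c, d, e, f}.
Read '2': a→{e}, b→{b, g}, c→{b, c}, d→{e, g}, e→{e}, f→{b, f}; union {b, c, e, f, g}; ε-closure = {b, c, d, e, f, g}.
State g is in {b, c, d, e, f, g}.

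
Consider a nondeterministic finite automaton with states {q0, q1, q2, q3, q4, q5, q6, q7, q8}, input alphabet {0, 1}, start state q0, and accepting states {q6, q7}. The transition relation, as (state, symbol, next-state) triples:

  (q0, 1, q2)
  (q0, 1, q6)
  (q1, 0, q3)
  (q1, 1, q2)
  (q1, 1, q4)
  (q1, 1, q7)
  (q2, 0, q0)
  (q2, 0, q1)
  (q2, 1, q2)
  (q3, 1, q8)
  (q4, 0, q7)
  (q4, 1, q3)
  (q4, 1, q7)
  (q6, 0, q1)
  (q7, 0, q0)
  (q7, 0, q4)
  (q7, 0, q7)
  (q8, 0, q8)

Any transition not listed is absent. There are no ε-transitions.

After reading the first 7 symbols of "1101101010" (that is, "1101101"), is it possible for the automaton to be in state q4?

Yes

Start in {q0}.
Read '1': q0→{q2, q6}; now {q2, q6}.
Read '1': q2→{q2}, q6→∅; now {q2}.
Read '0': q2→{q0, q1}; now {q0, q1}.
Read '1': q0→{q2, q6}, q1→{q2, q4, q7}; now {q2, q4, q6, q7}.
Read '1': q2→{q2}, q4→{q3, q7}, q6→∅, q7→∅; now {q2, q3, q7}.
Read '0': q2→{q0, q1}, q3→∅, q7→{q0, q4, q7}; now {q0, q1, q4, q7}.
Read '1': q0→{q2, q6}, q1→{q2, q4, q7}, q4→{q3, q7}, q7→∅; now {q2, q3, q4, q6, q7}.
State q4 is in {q2, q3, q4, q6, q7}.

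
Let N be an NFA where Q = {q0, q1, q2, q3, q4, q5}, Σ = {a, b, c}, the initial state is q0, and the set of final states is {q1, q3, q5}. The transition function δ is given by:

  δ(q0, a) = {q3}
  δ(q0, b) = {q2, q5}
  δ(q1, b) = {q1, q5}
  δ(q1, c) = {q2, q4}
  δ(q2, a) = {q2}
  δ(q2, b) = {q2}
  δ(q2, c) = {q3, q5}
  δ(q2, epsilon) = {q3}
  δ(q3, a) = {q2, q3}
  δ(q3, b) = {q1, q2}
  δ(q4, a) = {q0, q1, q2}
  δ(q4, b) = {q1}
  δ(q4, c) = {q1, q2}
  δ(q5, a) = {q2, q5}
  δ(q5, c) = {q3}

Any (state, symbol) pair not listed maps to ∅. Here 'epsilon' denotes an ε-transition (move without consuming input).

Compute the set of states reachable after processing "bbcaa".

Start in {q0}.
Read 'b': q0→{q2, q5}; union {q2, q5}; ε-closure = {q2, q3, q5}.
Read 'b': q2→{q2}, q3→{q1, q2}, q5→∅; union {q1, q2}; ε-closure = {q1, q2, q3}.
Read 'c': q1→{q2, q4}, q2→{q3, q5}, q3→∅; now {q2, q3, q4, q5}.
Read 'a': q2→{q2}, q3→{q2, q3}, q4→{q0, q1, q2}, q5→{q2, q5}; now {q0, q1, q2, q3, q5}.
Read 'a': q0→{q3}, q1→∅, q2→{q2}, q3→{q2, q3}, q5→{q2, q5}; now {q2, q3, q5}.

{q2, q3, q5}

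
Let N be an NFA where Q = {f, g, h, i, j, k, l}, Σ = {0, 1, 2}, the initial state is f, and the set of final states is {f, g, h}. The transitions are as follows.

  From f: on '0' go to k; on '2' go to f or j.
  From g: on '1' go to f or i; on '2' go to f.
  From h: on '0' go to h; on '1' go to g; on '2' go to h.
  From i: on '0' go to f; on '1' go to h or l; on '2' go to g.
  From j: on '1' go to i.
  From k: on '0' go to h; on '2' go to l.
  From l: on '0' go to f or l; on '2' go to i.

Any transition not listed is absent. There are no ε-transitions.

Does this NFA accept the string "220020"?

Start in {f}.
Read '2': f→{f, j}; now {f, j}.
Read '2': f→{f, j}, j→∅; now {f, j}.
Read '0': f→{k}, j→∅; now {k}.
Read '0': k→{h}; now {h}.
Read '2': h→{h}; now {h}.
Read '0': h→{h}; now {h}.
The final set {h} contains the accepting state h.

Yes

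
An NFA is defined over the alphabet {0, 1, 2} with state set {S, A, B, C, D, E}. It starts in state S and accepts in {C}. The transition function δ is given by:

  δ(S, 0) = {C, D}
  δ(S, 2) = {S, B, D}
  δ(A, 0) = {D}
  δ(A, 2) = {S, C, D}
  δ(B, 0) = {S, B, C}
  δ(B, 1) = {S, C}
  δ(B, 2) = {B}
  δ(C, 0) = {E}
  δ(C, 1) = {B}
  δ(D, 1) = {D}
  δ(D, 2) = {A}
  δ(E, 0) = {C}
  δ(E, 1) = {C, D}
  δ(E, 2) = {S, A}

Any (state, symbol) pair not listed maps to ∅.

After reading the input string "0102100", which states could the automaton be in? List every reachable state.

Start in {S}.
Read '0': {S} → {C, D}.
Read '1': {C, D} → {B, D}.
Read '0': {B, D} → {S, B, C}.
Read '2': {S, B, C} → {S, B, D}.
Read '1': {S, B, D} → {S, C, D}.
Read '0': {S, C, D} → {C, D, E}.
Read '0': {C, D, E} → {C, E}.

{C, E}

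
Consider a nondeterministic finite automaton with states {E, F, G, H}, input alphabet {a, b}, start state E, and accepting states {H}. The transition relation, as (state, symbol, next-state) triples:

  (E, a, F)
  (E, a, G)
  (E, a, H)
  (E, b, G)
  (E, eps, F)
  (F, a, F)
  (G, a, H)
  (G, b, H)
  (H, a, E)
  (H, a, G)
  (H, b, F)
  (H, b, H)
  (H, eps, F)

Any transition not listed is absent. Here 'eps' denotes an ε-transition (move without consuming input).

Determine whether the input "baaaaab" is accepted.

Start: ε-closure({E}) = {E, F}.
Read 'b': E→{G}, F→∅; now {G}.
Read 'a': G→{H}; union {H}; ε-closure = {F, H}.
Read 'a': F→{F}, H→{E, G}; now {E, F, G}.
Read 'a': E→{F, G, H}, F→{F}, G→{H}; now {F, G, H}.
Read 'a': F→{F}, G→{H}, H→{E, G}; now {E, F, G, H}.
Read 'a': E→{F, G, H}, F→{F}, G→{H}, H→{E, G}; now {E, F, G, H}.
Read 'b': E→{G}, F→∅, G→{H}, H→{F, H}; now {F, G, H}.
The final set {F, G, H} contains the accepting state H.

Yes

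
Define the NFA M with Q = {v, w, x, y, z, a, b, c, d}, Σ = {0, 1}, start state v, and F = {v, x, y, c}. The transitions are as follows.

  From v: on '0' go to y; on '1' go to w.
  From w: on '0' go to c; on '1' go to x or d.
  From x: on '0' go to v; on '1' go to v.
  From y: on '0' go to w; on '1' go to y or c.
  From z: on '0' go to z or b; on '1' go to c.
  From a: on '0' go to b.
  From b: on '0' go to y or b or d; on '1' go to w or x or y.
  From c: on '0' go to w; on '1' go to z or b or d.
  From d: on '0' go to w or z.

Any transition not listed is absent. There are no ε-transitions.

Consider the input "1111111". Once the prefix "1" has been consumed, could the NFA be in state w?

Yes

Start in {v}.
Read '1': v→{w}; now {w}.
State w is in {w}.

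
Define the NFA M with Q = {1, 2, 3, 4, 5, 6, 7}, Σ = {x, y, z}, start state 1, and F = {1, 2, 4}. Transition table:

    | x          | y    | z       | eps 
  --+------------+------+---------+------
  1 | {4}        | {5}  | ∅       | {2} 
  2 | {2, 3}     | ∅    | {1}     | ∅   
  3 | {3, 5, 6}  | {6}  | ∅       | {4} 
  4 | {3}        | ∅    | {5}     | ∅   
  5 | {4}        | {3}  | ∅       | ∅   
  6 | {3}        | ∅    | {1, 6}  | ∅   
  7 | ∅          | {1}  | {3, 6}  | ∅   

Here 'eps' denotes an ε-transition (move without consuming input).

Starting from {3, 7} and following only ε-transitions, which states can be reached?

Begin with {3, 7}.
ε-move 3 → 4; add 4.

{3, 4, 7}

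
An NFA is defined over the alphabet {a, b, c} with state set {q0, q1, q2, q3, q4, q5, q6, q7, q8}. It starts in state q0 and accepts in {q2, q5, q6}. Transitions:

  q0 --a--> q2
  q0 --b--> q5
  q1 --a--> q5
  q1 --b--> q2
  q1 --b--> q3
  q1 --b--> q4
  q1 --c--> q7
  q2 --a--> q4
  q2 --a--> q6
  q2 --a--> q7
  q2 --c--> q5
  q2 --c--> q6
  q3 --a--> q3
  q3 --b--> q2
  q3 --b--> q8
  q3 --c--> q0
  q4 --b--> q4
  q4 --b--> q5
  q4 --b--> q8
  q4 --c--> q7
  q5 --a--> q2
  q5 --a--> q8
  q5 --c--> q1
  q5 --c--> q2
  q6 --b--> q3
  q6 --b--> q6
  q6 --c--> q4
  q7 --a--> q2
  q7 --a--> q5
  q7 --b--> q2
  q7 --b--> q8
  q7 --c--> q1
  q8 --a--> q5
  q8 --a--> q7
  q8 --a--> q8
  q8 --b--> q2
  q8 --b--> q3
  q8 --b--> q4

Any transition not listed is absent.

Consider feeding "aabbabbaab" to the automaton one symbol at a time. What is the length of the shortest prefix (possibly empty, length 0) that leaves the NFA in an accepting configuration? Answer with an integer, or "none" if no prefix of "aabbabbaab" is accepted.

Start in {q0}.
Read 'a': q0→{q2}; now {q2}.
None of the earlier sets intersect F, but {q2} does.

1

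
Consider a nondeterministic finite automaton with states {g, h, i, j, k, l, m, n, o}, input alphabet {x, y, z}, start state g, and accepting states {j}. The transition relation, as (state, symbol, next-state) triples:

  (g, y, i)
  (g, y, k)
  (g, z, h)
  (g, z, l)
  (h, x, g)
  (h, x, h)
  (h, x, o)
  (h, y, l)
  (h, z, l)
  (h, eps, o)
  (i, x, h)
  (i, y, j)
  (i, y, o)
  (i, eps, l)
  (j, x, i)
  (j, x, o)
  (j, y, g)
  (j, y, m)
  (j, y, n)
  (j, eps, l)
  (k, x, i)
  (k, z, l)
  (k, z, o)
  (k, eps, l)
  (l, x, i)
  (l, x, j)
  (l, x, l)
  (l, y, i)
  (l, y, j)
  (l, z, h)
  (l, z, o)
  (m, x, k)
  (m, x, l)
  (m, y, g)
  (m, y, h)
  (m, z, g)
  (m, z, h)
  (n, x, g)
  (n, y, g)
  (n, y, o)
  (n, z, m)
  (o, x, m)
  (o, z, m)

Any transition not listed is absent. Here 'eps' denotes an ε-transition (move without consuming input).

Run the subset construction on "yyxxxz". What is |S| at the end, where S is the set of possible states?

Start in {g}.
Read 'y': {g} → {i, k, l}.
Read 'y': {i, k, l} → {i, j, l, o}.
Read 'x': {i, j, l, o} → {h, i, j, l, m, o}.
Read 'x': {h, i, j, l, m, o} → {g, h, i, j, k, l, m, o}.
Read 'x': {g, h, i, j, k, l, m, o} → {g, h, i, j, k, l, m, o}.
Read 'z': {g, h, i, j, k, l, m, o} → {g, h, l, m, o}.
That set has 5 states.

5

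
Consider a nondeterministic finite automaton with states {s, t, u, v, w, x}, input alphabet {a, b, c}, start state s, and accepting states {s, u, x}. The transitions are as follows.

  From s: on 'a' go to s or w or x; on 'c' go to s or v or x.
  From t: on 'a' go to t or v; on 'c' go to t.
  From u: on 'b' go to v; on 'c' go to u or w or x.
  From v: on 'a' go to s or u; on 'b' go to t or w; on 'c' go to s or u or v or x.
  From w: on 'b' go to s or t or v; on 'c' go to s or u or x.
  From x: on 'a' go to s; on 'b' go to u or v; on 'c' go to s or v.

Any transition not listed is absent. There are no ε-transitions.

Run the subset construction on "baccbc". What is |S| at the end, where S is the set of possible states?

0

Start in {s}.
Read 'b': {s} → ∅.
The set is empty and remains empty for the remaining 5 symbols.
That set has 0 states.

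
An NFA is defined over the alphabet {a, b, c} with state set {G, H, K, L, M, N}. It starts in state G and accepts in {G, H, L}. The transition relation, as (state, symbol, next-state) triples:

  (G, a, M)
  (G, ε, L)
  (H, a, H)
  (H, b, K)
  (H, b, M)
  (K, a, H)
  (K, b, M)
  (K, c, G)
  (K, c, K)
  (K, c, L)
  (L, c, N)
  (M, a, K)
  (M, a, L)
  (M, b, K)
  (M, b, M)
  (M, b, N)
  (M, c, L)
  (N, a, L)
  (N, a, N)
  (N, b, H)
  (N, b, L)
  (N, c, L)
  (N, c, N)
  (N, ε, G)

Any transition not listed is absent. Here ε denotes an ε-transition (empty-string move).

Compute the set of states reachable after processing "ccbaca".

∅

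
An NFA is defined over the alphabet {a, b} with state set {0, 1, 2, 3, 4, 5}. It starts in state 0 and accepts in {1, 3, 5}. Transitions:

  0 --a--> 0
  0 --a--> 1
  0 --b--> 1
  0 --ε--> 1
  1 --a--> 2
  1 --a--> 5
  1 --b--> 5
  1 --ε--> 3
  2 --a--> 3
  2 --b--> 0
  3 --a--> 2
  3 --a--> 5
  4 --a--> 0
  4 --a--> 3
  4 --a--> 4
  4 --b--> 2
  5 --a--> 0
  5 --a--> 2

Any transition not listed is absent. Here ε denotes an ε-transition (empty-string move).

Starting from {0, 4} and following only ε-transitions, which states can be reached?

Begin with {0, 4}.
ε-move 0 → 1; add 1.
ε-move 1 → 3; add 3.

{0, 1, 3, 4}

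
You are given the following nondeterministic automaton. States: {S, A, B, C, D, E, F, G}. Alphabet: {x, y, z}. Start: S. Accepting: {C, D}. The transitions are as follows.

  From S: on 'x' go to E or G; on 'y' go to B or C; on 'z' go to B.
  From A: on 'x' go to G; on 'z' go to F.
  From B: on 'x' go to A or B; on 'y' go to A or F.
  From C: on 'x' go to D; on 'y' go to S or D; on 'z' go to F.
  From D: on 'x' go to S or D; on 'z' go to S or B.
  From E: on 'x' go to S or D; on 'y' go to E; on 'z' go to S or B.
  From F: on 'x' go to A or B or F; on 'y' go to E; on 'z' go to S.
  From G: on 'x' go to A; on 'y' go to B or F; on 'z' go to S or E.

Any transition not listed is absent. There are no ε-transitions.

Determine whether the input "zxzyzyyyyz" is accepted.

Start in {S}.
Read 'z': S→{B}; now {B}.
Read 'x': B→{A, B}; now {A, B}.
Read 'z': A→{F}, B→∅; now {F}.
Read 'y': F→{E}; now {E}.
Read 'z': E→{S, B}; now {S, B}.
Read 'y': S→{B, C}, B→{A, F}; now {A, B, C, F}.
Read 'y': A→∅, B→{A, F}, C→{S, D}, F→{E}; now {S, A, D, E, F}.
Read 'y': S→{B, C}, A→∅, D→∅, E→{E}, F→{E}; now {B, C, E}.
Read 'y': B→{A, F}, C→{S, D}, E→{E}; now {S, A, D, E, F}.
Read 'z': S→{B}, A→{F}, D→{S, B}, E→{S, B}, F→{S}; now {S, B, F}.
The final set {S, B, F} contains no accepting state.

No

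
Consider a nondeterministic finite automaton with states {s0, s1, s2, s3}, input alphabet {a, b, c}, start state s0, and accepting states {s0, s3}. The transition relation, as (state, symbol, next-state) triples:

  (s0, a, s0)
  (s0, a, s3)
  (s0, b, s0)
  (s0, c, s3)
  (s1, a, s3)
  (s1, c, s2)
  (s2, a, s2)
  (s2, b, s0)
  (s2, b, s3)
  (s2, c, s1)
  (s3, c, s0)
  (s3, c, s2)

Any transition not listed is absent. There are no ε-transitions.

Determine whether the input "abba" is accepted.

Yes

Start in {s0}.
Read 'a': s0→{s0, s3}; now {s0, s3}.
Read 'b': s0→{s0}, s3→∅; now {s0}.
Read 'b': s0→{s0}; now {s0}.
Read 'a': s0→{s0, s3}; now {s0, s3}.
The final set {s0, s3} contains the accepting states s0, s3.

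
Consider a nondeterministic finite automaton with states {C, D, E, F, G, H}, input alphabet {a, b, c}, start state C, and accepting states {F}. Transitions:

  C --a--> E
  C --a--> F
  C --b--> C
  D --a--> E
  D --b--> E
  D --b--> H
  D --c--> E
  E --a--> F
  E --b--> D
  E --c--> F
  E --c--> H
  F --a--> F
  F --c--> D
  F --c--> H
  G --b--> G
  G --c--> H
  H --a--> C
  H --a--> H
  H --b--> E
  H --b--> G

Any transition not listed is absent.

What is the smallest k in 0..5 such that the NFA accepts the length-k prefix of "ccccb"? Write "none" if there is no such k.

none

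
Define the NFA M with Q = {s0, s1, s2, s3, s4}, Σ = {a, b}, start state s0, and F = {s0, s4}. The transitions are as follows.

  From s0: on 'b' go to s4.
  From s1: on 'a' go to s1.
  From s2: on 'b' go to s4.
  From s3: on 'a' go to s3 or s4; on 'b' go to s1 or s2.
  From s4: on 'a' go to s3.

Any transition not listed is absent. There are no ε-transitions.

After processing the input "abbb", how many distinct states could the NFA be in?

Start in {s0}.
Read 'a': {s0} → ∅.
The set is empty and remains empty for the remaining 3 symbols.
That set has 0 states.

0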